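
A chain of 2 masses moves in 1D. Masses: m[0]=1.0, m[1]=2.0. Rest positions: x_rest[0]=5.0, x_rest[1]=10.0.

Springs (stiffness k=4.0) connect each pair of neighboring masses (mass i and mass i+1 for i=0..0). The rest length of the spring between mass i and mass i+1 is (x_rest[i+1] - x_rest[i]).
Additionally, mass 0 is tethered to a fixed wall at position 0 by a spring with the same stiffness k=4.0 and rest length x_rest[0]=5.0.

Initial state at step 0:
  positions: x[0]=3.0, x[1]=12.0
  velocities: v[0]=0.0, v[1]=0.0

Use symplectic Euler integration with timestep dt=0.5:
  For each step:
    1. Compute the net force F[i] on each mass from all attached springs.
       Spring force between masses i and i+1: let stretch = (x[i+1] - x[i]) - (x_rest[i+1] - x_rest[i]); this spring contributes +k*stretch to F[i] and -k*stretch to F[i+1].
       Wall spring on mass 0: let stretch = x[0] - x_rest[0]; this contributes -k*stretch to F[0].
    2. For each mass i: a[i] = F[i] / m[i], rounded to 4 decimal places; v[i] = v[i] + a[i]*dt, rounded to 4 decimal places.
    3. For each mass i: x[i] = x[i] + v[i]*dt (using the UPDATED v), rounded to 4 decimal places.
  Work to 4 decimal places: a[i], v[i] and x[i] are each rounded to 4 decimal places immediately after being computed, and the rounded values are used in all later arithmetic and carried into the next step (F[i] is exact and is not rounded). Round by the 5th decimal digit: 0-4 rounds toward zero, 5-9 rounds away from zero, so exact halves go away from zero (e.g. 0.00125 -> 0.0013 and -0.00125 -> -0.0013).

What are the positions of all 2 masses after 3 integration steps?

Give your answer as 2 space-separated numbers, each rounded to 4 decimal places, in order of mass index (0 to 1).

Step 0: x=[3.0000 12.0000] v=[0.0000 0.0000]
Step 1: x=[9.0000 10.0000] v=[12.0000 -4.0000]
Step 2: x=[7.0000 10.0000] v=[-4.0000 0.0000]
Step 3: x=[1.0000 11.0000] v=[-12.0000 2.0000]

Answer: 1.0000 11.0000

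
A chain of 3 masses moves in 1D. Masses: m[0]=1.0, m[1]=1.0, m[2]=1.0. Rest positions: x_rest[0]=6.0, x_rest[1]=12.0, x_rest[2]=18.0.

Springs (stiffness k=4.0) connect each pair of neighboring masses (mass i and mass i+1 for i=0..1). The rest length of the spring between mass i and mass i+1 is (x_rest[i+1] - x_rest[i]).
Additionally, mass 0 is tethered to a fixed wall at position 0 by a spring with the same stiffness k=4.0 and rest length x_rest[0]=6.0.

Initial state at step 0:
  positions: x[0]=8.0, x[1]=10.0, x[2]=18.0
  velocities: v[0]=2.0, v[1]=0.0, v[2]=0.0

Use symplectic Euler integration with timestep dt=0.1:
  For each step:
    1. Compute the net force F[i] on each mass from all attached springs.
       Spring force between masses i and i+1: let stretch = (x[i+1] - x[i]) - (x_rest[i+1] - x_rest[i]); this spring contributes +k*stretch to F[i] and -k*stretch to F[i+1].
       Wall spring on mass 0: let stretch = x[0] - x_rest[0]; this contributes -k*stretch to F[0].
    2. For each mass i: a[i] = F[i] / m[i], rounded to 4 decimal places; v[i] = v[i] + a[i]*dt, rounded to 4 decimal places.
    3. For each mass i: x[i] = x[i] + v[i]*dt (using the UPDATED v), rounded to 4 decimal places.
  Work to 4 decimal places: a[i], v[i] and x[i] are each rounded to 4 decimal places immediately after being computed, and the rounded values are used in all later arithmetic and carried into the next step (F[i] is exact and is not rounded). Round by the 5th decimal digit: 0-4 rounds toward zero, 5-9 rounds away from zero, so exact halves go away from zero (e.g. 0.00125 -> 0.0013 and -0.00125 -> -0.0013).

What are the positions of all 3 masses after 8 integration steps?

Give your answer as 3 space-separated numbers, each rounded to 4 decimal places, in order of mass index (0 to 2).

Step 0: x=[8.0000 10.0000 18.0000] v=[2.0000 0.0000 0.0000]
Step 1: x=[7.9600 10.2400 17.9200] v=[-0.4000 2.4000 -0.8000]
Step 2: x=[7.6928 10.6960 17.7728] v=[-2.6720 4.5600 -1.4720]
Step 3: x=[7.2380 11.3149 17.5825] v=[-4.5478 6.1894 -1.9027]
Step 4: x=[6.6568 12.0215 17.3815] v=[-5.8122 7.0657 -2.0097]
Step 5: x=[6.0239 12.7279 17.2061] v=[-6.3290 7.0638 -1.7537]
Step 6: x=[5.4182 13.3453 17.0916] v=[-6.0570 6.1735 -1.1450]
Step 7: x=[4.9129 13.7954 17.0673] v=[-5.0534 4.5012 -0.2435]
Step 8: x=[4.5663 14.0211 17.1521] v=[-3.4656 2.2570 0.8477]

Answer: 4.5663 14.0211 17.1521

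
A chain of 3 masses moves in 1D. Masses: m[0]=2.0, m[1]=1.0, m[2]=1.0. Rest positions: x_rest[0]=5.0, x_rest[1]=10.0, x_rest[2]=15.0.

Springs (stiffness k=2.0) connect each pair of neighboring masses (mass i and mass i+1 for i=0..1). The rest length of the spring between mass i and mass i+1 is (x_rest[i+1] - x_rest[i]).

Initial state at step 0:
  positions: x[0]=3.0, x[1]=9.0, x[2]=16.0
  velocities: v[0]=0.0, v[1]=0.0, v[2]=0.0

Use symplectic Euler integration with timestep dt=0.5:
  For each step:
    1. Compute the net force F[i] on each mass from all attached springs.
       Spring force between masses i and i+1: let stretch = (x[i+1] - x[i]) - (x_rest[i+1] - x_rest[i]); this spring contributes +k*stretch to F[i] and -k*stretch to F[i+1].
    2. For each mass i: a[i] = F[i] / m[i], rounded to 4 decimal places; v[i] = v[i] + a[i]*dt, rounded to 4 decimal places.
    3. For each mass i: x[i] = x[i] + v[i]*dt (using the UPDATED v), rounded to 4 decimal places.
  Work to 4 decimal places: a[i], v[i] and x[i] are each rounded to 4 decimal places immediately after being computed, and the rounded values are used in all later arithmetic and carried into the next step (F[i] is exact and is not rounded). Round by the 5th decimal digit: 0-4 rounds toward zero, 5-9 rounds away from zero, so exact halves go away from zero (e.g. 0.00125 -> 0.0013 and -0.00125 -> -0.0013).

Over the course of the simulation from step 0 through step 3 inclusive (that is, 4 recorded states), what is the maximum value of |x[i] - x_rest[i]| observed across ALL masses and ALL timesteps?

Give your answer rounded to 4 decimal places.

Step 0: x=[3.0000 9.0000 16.0000] v=[0.0000 0.0000 0.0000]
Step 1: x=[3.2500 9.5000 15.0000] v=[0.5000 1.0000 -2.0000]
Step 2: x=[3.8125 9.6250 13.7500] v=[1.1250 0.2500 -2.5000]
Step 3: x=[4.5782 8.9063 12.9375] v=[1.5313 -1.4375 -1.6250]
Max displacement = 2.0625

Answer: 2.0625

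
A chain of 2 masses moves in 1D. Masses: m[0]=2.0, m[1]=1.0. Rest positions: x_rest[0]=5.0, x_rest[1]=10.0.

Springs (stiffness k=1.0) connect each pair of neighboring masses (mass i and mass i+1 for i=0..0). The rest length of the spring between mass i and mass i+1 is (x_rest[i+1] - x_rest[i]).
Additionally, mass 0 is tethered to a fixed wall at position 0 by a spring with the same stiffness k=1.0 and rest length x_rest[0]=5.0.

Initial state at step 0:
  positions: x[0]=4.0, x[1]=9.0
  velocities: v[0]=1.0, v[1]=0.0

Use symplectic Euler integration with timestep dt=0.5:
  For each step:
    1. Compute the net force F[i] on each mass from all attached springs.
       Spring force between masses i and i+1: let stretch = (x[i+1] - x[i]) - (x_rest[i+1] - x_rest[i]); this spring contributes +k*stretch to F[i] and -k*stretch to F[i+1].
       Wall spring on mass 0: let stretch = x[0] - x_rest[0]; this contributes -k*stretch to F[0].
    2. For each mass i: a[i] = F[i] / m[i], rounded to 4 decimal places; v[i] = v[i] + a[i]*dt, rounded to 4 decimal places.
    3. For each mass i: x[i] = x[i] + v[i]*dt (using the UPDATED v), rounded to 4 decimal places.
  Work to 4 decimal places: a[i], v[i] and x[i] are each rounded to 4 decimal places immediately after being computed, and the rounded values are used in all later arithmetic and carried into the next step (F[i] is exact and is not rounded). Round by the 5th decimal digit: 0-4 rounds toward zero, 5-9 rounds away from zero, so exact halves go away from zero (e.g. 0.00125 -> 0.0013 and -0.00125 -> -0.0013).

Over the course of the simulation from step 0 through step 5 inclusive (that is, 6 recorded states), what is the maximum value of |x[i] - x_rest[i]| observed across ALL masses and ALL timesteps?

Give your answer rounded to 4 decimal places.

Step 0: x=[4.0000 9.0000] v=[1.0000 0.0000]
Step 1: x=[4.6250 9.0000] v=[1.2500 0.0000]
Step 2: x=[5.2188 9.1563] v=[1.1875 0.3125]
Step 3: x=[5.6524 9.5782] v=[0.8672 0.8438]
Step 4: x=[5.8702 10.2687] v=[0.4356 1.3809]
Step 5: x=[5.9041 11.1096] v=[0.0677 1.6817]
Max displacement = 1.1096

Answer: 1.1096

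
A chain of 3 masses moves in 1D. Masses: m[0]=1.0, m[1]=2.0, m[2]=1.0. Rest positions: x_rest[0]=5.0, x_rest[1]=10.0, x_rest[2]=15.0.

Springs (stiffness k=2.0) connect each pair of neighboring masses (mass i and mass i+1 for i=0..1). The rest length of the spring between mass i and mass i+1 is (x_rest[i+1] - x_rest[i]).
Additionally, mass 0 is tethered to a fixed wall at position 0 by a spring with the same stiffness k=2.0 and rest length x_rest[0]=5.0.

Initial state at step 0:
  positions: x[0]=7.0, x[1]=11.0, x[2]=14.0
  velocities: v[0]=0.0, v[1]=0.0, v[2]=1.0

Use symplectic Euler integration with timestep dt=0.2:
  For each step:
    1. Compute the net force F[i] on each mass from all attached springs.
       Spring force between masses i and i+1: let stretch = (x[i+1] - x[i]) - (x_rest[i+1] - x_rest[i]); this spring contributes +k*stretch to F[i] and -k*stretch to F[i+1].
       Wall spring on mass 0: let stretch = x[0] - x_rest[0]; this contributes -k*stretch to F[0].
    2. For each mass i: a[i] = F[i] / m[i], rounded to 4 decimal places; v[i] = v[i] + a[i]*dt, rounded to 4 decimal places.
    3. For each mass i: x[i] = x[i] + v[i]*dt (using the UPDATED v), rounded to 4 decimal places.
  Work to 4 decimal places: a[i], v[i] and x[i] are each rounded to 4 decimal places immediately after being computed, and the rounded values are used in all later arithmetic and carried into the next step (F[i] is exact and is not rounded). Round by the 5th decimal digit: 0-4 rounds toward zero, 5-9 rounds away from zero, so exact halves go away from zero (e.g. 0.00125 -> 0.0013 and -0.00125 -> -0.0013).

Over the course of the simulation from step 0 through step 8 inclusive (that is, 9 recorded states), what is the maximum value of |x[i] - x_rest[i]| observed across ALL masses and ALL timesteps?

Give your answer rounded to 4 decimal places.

Answer: 2.6302

Derivation:
Step 0: x=[7.0000 11.0000 14.0000] v=[0.0000 0.0000 1.0000]
Step 1: x=[6.7600 10.9600 14.3600] v=[-1.2000 -0.2000 1.8000]
Step 2: x=[6.3152 10.8880 14.8480] v=[-2.2240 -0.3600 2.4400]
Step 3: x=[5.7310 10.7915 15.4192] v=[-2.9210 -0.4826 2.8560]
Step 4: x=[5.0932 10.6777 16.0202] v=[-3.1892 -0.5692 3.0049]
Step 5: x=[4.4947 10.5542 16.5938] v=[-2.9927 -0.6176 2.8679]
Step 6: x=[4.0213 10.4299 17.0842] v=[-2.3668 -0.6216 2.4521]
Step 7: x=[3.7389 10.3154 17.4423] v=[-1.4119 -0.5725 1.7904]
Step 8: x=[3.6835 10.2229 17.6302] v=[-0.2769 -0.4624 0.9396]
Max displacement = 2.6302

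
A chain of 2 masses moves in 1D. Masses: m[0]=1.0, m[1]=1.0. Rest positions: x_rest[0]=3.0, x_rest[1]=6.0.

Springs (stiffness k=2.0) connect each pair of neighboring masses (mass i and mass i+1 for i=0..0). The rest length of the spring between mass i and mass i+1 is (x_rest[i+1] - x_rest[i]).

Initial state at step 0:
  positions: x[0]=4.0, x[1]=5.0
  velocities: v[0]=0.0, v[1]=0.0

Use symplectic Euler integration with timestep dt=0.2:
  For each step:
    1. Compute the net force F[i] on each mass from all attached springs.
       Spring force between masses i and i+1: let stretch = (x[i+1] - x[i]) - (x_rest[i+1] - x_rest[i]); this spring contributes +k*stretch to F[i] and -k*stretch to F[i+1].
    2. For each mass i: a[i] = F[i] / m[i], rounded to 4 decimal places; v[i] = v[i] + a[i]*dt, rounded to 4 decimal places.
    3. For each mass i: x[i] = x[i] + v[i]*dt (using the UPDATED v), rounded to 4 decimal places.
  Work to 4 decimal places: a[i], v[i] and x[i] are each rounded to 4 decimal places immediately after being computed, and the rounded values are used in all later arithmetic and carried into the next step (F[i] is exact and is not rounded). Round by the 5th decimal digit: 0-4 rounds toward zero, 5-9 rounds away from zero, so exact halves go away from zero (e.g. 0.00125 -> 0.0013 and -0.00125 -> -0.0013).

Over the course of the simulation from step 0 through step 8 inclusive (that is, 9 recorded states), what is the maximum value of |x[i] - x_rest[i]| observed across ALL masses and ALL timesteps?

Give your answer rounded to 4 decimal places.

Step 0: x=[4.0000 5.0000] v=[0.0000 0.0000]
Step 1: x=[3.8400 5.1600] v=[-0.8000 0.8000]
Step 2: x=[3.5456 5.4544] v=[-1.4720 1.4720]
Step 3: x=[3.1639 5.8361] v=[-1.9085 1.9085]
Step 4: x=[2.7560 6.2440] v=[-2.0396 2.0396]
Step 5: x=[2.3871 6.6129] v=[-1.8444 1.8444]
Step 6: x=[2.1163 6.8837] v=[-1.3541 1.3541]
Step 7: x=[1.9869 7.0131] v=[-0.6471 0.6471]
Step 8: x=[2.0196 6.9804] v=[0.1634 -0.1634]
Max displacement = 1.0131

Answer: 1.0131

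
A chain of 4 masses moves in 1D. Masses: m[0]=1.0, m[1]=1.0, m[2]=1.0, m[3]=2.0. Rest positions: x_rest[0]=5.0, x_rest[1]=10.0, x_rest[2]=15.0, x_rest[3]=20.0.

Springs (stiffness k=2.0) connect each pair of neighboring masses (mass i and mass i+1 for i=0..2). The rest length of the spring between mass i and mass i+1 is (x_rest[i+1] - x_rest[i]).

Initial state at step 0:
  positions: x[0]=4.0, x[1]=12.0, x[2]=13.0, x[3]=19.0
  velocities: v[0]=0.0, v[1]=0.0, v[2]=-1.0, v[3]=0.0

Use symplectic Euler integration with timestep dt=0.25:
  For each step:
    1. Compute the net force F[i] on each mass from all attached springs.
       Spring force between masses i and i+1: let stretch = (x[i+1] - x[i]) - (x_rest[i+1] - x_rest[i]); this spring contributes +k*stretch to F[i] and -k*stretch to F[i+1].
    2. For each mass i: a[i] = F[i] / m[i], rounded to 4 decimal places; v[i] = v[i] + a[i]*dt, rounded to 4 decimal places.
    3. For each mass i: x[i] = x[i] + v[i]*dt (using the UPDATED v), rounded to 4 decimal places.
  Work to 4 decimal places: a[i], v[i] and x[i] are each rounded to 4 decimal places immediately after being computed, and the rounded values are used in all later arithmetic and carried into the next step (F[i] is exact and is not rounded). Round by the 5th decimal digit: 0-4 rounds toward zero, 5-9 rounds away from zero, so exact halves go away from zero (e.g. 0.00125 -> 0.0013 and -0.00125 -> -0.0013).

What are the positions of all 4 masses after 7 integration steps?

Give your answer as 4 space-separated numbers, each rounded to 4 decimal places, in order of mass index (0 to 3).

Answer: 4.1376 9.0293 13.5380 19.2727

Derivation:
Step 0: x=[4.0000 12.0000 13.0000 19.0000] v=[0.0000 0.0000 -1.0000 0.0000]
Step 1: x=[4.3750 11.1250 13.3750 18.9375] v=[1.5000 -3.5000 1.5000 -0.2500]
Step 2: x=[4.9688 9.6875 14.1641 18.8399] v=[2.3750 -5.7500 3.1563 -0.3906]
Step 3: x=[5.5274 8.2197 14.9781 18.7625] v=[2.2344 -5.8711 3.2559 -0.3096]
Step 4: x=[5.7976 7.2602 15.4203 18.7611] v=[1.0806 -3.8381 1.7689 -0.0057]
Step 5: x=[5.6256 7.1379 15.2601 18.8634] v=[-0.6881 -0.4894 -0.6408 0.4091]
Step 6: x=[5.0176 7.8418 14.5350 19.0530] v=[-2.4320 2.8156 -2.9003 0.7583]
Step 7: x=[4.1376 9.0293 13.5380 19.2727] v=[-3.5199 4.7501 -3.9879 0.8788]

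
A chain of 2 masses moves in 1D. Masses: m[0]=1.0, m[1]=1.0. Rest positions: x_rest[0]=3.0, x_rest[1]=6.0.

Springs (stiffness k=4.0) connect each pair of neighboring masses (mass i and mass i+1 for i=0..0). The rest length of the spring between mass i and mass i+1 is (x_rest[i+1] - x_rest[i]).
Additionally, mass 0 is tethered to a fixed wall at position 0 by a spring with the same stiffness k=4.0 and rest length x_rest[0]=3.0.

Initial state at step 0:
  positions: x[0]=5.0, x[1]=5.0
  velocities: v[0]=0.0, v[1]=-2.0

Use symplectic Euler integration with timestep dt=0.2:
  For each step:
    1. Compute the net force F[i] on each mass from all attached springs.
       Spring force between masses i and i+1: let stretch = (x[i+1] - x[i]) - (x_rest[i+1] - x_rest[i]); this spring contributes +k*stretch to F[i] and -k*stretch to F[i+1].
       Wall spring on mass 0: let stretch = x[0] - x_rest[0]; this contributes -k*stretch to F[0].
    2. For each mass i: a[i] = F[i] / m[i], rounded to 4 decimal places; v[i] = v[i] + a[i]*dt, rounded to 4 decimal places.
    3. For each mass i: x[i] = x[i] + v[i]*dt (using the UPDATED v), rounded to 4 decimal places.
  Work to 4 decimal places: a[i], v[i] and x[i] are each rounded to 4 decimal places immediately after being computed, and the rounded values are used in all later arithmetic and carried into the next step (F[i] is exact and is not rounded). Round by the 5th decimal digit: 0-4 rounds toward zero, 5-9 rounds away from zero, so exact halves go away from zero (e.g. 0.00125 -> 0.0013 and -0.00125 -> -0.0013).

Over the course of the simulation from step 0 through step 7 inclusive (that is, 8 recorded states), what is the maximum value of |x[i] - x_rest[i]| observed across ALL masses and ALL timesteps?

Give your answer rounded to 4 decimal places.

Step 0: x=[5.0000 5.0000] v=[0.0000 -2.0000]
Step 1: x=[4.2000 5.0800] v=[-4.0000 0.4000]
Step 2: x=[2.8688 5.4992] v=[-6.6560 2.0960]
Step 3: x=[1.4995 5.9775] v=[-6.8467 2.3917]
Step 4: x=[0.6067 6.2194] v=[-4.4639 1.2093]
Step 5: x=[0.5149 6.0432] v=[-0.4591 -0.8809]
Step 6: x=[1.2252 5.4625] v=[3.5516 -2.9035]
Step 7: x=[2.4175 4.6838] v=[5.9613 -3.8933]
Max displacement = 2.4851

Answer: 2.4851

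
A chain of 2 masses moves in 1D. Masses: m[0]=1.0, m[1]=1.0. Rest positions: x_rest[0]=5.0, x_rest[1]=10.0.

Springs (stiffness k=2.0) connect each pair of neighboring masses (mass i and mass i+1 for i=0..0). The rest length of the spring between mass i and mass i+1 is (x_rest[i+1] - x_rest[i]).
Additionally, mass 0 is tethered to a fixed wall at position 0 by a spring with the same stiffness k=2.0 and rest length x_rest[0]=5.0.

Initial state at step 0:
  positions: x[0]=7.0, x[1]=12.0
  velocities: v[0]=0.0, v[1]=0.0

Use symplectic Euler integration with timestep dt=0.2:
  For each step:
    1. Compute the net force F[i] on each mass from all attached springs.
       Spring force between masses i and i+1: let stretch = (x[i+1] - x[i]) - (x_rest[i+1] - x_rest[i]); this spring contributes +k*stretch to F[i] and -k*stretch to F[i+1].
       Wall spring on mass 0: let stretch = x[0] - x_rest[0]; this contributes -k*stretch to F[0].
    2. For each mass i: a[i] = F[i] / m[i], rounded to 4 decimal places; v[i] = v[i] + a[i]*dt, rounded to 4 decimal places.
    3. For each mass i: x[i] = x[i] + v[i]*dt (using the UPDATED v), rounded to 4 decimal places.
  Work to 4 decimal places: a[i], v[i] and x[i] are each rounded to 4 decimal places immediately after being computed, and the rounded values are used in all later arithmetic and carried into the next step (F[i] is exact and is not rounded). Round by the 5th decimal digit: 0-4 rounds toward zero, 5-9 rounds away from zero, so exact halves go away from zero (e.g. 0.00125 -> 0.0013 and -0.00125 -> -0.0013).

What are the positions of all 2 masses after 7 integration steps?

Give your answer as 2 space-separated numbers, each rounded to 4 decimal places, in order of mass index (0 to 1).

Answer: 4.8320 10.9329

Derivation:
Step 0: x=[7.0000 12.0000] v=[0.0000 0.0000]
Step 1: x=[6.8400 12.0000] v=[-0.8000 0.0000]
Step 2: x=[6.5456 11.9872] v=[-1.4720 -0.0640]
Step 3: x=[6.1629 11.9391] v=[-1.9136 -0.2406]
Step 4: x=[5.7492 11.8289] v=[-2.0683 -0.5511]
Step 5: x=[5.3620 11.6323] v=[-1.9361 -0.9830]
Step 6: x=[5.0474 11.3341] v=[-1.5728 -1.4911]
Step 7: x=[4.8320 10.9329] v=[-1.0771 -2.0058]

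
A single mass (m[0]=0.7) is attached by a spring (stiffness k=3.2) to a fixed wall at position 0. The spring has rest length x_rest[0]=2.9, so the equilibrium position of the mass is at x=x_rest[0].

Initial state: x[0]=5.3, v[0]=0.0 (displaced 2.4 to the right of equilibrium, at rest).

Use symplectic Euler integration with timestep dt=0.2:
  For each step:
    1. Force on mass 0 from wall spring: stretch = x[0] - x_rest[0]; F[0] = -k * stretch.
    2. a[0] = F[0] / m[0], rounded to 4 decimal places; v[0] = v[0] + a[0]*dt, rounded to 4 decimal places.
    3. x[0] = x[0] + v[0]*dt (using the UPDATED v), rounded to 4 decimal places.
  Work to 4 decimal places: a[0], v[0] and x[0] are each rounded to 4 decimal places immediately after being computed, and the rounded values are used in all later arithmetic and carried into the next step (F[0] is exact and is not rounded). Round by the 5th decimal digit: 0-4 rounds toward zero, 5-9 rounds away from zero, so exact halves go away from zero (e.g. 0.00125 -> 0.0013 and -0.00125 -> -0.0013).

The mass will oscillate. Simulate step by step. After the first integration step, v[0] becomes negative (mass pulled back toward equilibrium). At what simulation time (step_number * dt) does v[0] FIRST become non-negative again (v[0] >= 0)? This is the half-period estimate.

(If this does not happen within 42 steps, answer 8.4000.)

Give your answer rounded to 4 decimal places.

Answer: 1.6000

Derivation:
Step 0: x=[5.3000] v=[0.0000]
Step 1: x=[4.8611] v=[-2.1943]
Step 2: x=[4.0636] v=[-3.9873]
Step 3: x=[3.0534] v=[-5.0512]
Step 4: x=[2.0151] v=[-5.1915]
Step 5: x=[1.1386] v=[-4.3824]
Step 6: x=[0.5842] v=[-2.7720]
Step 7: x=[0.4533] v=[-0.6547]
Step 8: x=[0.7698] v=[1.5823]
First v>=0 after going negative at step 8, time=1.6000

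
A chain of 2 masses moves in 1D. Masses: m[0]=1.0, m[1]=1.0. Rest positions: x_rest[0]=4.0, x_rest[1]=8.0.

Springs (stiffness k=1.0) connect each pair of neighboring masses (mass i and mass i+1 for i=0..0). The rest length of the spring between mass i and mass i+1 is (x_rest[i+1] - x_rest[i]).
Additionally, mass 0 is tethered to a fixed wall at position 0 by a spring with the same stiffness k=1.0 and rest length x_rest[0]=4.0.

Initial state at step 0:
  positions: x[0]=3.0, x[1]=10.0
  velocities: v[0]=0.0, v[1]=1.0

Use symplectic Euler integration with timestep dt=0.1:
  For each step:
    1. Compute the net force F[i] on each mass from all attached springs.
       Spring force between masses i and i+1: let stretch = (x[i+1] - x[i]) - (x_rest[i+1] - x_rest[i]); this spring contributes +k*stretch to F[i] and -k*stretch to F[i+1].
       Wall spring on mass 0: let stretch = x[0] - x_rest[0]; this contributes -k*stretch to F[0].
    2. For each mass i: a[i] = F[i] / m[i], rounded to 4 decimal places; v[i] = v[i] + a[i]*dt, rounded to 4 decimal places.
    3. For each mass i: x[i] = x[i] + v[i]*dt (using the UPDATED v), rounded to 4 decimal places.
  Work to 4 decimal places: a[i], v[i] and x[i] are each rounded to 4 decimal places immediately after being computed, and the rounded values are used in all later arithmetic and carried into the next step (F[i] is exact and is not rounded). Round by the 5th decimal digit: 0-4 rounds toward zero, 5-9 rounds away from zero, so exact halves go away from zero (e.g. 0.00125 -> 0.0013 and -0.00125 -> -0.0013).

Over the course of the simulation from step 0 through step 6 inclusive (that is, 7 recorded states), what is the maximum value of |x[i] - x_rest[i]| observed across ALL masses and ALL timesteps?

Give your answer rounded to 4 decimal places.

Answer: 2.1195

Derivation:
Step 0: x=[3.0000 10.0000] v=[0.0000 1.0000]
Step 1: x=[3.0400 10.0700] v=[0.4000 0.7000]
Step 2: x=[3.1199 10.1097] v=[0.7990 0.3970]
Step 3: x=[3.2385 10.1195] v=[1.1860 0.0980]
Step 4: x=[3.3935 10.1005] v=[1.5503 -0.1901]
Step 5: x=[3.5817 10.0544] v=[1.8817 -0.4608]
Step 6: x=[3.7988 9.9836] v=[2.1708 -0.7081]
Max displacement = 2.1195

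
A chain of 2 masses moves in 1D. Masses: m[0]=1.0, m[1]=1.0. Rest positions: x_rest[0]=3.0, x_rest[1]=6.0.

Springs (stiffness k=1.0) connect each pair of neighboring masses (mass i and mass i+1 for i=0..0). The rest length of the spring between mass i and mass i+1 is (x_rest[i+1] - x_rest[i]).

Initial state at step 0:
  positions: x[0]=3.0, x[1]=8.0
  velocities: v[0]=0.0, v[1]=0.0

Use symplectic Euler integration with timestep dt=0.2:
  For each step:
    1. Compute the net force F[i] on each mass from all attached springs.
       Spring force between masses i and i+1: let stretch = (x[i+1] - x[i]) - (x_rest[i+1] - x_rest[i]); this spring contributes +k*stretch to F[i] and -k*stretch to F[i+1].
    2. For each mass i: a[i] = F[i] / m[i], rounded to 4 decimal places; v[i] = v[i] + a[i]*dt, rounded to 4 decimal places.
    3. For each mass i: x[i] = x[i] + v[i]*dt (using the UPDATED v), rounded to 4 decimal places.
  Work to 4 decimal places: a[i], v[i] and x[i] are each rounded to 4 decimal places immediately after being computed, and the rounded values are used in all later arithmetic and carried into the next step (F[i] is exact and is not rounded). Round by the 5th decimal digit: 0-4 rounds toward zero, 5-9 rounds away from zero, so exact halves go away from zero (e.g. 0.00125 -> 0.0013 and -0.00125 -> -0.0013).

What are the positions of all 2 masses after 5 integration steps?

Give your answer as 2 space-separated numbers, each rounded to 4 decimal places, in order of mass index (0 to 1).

Answer: 3.9899 7.0101

Derivation:
Step 0: x=[3.0000 8.0000] v=[0.0000 0.0000]
Step 1: x=[3.0800 7.9200] v=[0.4000 -0.4000]
Step 2: x=[3.2336 7.7664] v=[0.7680 -0.7680]
Step 3: x=[3.4485 7.5515] v=[1.0746 -1.0746]
Step 4: x=[3.7075 7.2925] v=[1.2952 -1.2952]
Step 5: x=[3.9899 7.0101] v=[1.4122 -1.4122]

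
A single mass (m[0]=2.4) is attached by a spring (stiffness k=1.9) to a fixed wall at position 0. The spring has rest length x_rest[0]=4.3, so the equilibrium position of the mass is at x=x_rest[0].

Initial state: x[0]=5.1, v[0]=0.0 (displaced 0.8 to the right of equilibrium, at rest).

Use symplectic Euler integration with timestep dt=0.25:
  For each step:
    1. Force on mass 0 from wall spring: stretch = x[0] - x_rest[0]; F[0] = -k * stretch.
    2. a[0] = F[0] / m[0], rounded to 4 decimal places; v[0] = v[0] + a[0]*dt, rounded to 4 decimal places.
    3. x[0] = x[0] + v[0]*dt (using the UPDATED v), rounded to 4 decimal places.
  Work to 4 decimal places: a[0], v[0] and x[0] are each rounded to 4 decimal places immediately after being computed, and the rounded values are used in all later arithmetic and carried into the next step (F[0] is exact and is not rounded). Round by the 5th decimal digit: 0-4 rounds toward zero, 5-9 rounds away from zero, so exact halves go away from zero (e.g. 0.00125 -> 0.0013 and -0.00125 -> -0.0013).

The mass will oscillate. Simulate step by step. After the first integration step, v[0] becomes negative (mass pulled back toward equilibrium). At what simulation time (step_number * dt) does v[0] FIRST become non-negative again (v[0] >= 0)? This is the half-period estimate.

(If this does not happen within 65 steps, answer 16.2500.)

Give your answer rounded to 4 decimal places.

Step 0: x=[5.1000] v=[0.0000]
Step 1: x=[5.0604] v=[-0.1583]
Step 2: x=[4.9832] v=[-0.3088]
Step 3: x=[4.8722] v=[-0.4440]
Step 4: x=[4.7329] v=[-0.5573]
Step 5: x=[4.5722] v=[-0.6430]
Step 6: x=[4.3980] v=[-0.6969]
Step 7: x=[4.2189] v=[-0.7163]
Step 8: x=[4.0438] v=[-0.7003]
Step 9: x=[3.8814] v=[-0.6496]
Step 10: x=[3.7397] v=[-0.5668]
Step 11: x=[3.6257] v=[-0.4559]
Step 12: x=[3.5451] v=[-0.3225]
Step 13: x=[3.5018] v=[-0.1731]
Step 14: x=[3.4980] v=[-0.0151]
Step 15: x=[3.5339] v=[0.1436]
First v>=0 after going negative at step 15, time=3.7500

Answer: 3.7500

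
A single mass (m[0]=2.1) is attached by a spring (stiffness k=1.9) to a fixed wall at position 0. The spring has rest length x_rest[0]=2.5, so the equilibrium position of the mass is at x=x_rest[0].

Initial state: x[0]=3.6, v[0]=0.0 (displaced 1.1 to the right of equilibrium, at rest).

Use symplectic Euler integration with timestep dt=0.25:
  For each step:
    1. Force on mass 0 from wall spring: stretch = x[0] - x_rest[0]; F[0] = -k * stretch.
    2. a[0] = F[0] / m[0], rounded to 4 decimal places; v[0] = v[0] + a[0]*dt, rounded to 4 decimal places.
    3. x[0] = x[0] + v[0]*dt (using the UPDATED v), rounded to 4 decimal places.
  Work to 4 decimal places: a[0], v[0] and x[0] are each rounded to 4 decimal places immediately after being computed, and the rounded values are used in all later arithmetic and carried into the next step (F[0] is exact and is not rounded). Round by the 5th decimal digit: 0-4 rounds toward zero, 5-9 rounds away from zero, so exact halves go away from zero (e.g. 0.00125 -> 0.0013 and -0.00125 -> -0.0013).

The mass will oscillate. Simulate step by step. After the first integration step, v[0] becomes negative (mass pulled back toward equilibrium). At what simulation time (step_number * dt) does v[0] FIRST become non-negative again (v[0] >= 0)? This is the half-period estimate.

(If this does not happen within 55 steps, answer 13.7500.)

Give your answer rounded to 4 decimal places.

Step 0: x=[3.6000] v=[0.0000]
Step 1: x=[3.5378] v=[-0.2488]
Step 2: x=[3.4169] v=[-0.4836]
Step 3: x=[3.2442] v=[-0.6910]
Step 4: x=[3.0294] v=[-0.8593]
Step 5: x=[2.7846] v=[-0.9791]
Step 6: x=[2.5237] v=[-1.0435]
Step 7: x=[2.2615] v=[-1.0489]
Step 8: x=[2.0128] v=[-0.9950]
Step 9: x=[1.7916] v=[-0.8848]
Step 10: x=[1.6105] v=[-0.7246]
Step 11: x=[1.4797] v=[-0.5234]
Step 12: x=[1.4066] v=[-0.2926]
Step 13: x=[1.3953] v=[-0.0453]
Step 14: x=[1.4465] v=[0.2046]
First v>=0 after going negative at step 14, time=3.5000

Answer: 3.5000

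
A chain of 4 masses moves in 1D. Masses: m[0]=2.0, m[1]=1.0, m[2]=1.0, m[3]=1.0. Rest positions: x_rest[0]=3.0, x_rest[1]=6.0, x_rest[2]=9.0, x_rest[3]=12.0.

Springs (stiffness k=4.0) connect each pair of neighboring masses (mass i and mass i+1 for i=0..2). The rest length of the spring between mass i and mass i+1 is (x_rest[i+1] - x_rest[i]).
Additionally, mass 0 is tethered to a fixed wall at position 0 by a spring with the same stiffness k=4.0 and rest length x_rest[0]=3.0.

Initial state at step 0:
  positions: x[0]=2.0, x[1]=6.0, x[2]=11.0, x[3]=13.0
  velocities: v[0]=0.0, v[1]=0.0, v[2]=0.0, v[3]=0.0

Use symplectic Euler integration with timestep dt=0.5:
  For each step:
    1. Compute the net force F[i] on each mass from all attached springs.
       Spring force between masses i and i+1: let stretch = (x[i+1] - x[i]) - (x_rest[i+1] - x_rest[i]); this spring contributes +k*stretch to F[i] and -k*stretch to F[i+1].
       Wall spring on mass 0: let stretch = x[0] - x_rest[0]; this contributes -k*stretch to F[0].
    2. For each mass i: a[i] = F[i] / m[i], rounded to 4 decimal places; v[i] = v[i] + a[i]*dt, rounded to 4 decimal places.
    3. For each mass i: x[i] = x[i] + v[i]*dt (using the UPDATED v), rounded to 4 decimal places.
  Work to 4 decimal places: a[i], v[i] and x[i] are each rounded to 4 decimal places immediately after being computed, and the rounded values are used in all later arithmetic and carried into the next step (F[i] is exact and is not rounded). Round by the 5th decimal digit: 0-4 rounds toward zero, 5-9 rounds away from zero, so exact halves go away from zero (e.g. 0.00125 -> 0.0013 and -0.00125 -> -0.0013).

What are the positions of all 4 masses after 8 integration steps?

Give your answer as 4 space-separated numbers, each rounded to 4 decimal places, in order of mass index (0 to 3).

Step 0: x=[2.0000 6.0000 11.0000 13.0000] v=[0.0000 0.0000 0.0000 0.0000]
Step 1: x=[3.0000 7.0000 8.0000 14.0000] v=[2.0000 2.0000 -6.0000 2.0000]
Step 2: x=[4.5000 5.0000 10.0000 12.0000] v=[3.0000 -4.0000 4.0000 -4.0000]
Step 3: x=[4.0000 7.5000 9.0000 11.0000] v=[-1.0000 5.0000 -2.0000 -2.0000]
Step 4: x=[3.2500 8.0000 8.5000 11.0000] v=[-1.5000 1.0000 -1.0000 0.0000]
Step 5: x=[3.2500 4.2500 10.0000 11.5000] v=[0.0000 -7.5000 3.0000 1.0000]
Step 6: x=[2.1250 5.2500 7.2500 13.5000] v=[-2.2500 2.0000 -5.5000 4.0000]
Step 7: x=[1.5000 5.1250 8.7500 12.2500] v=[-1.2500 -0.2500 3.0000 -2.5000]
Step 8: x=[1.9375 5.0000 10.1250 10.5000] v=[0.8750 -0.2500 2.7500 -3.5000]

Answer: 1.9375 5.0000 10.1250 10.5000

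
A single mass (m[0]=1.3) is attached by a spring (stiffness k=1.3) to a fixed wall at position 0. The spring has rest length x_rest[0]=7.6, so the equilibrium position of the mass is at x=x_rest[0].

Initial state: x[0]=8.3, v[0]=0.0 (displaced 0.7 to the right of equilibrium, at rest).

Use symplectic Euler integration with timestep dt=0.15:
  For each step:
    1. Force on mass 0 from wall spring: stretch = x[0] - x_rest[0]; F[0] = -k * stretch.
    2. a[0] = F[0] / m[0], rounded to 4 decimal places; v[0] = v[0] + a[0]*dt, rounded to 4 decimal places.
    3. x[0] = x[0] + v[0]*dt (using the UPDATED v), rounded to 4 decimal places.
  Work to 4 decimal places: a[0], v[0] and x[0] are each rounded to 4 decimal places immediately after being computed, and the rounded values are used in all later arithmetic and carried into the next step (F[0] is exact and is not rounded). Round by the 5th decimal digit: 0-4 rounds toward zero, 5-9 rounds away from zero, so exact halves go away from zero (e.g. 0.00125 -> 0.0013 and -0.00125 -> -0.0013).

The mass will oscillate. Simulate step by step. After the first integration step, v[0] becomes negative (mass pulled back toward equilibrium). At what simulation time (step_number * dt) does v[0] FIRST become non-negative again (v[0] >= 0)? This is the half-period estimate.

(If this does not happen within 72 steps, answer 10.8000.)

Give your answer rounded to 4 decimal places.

Step 0: x=[8.3000] v=[0.0000]
Step 1: x=[8.2843] v=[-0.1050]
Step 2: x=[8.2532] v=[-0.2076]
Step 3: x=[8.2074] v=[-0.3056]
Step 4: x=[8.1479] v=[-0.3967]
Step 5: x=[8.0761] v=[-0.4789]
Step 6: x=[7.9936] v=[-0.5503]
Step 7: x=[7.9022] v=[-0.6093]
Step 8: x=[7.8040] v=[-0.6546]
Step 9: x=[7.7012] v=[-0.6852]
Step 10: x=[7.5961] v=[-0.7004]
Step 11: x=[7.4911] v=[-0.6998]
Step 12: x=[7.3886] v=[-0.6835]
Step 13: x=[7.2908] v=[-0.6518]
Step 14: x=[7.2000] v=[-0.6054]
Step 15: x=[7.1182] v=[-0.5454]
Step 16: x=[7.0472] v=[-0.4731]
Step 17: x=[6.9887] v=[-0.3902]
Step 18: x=[6.9439] v=[-0.2985]
Step 19: x=[6.9139] v=[-0.2001]
Step 20: x=[6.8993] v=[-0.0972]
Step 21: x=[6.9005] v=[0.0079]
First v>=0 after going negative at step 21, time=3.1500

Answer: 3.1500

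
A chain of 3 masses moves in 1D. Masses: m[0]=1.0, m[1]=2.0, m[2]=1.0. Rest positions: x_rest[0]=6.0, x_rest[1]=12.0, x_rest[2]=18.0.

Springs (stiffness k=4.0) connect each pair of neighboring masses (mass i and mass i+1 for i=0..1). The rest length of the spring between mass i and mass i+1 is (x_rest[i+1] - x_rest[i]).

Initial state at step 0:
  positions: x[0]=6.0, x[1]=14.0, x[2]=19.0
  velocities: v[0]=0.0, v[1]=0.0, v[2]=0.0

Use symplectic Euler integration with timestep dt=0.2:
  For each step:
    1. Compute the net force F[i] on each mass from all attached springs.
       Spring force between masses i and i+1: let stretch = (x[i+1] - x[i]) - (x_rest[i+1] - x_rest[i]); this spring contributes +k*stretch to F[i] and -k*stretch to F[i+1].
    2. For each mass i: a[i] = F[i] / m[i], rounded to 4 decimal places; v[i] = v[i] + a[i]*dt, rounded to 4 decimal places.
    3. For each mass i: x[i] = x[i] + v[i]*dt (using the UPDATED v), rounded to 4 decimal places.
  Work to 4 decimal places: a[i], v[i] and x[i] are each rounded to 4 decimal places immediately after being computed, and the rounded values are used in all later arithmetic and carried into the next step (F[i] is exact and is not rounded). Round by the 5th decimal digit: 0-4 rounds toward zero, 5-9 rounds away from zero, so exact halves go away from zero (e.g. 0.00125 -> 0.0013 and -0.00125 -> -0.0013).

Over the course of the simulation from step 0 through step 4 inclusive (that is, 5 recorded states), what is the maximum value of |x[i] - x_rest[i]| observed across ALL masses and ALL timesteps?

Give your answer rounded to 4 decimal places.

Answer: 2.0341

Derivation:
Step 0: x=[6.0000 14.0000 19.0000] v=[0.0000 0.0000 0.0000]
Step 1: x=[6.3200 13.7600 19.1600] v=[1.6000 -1.2000 0.8000]
Step 2: x=[6.8704 13.3568 19.4160] v=[2.7520 -2.0160 1.2800]
Step 3: x=[7.4986 12.9194 19.6625] v=[3.1411 -2.1869 1.2326]
Step 4: x=[8.0341 12.5878 19.7901] v=[2.6777 -1.6580 0.6381]
Max displacement = 2.0341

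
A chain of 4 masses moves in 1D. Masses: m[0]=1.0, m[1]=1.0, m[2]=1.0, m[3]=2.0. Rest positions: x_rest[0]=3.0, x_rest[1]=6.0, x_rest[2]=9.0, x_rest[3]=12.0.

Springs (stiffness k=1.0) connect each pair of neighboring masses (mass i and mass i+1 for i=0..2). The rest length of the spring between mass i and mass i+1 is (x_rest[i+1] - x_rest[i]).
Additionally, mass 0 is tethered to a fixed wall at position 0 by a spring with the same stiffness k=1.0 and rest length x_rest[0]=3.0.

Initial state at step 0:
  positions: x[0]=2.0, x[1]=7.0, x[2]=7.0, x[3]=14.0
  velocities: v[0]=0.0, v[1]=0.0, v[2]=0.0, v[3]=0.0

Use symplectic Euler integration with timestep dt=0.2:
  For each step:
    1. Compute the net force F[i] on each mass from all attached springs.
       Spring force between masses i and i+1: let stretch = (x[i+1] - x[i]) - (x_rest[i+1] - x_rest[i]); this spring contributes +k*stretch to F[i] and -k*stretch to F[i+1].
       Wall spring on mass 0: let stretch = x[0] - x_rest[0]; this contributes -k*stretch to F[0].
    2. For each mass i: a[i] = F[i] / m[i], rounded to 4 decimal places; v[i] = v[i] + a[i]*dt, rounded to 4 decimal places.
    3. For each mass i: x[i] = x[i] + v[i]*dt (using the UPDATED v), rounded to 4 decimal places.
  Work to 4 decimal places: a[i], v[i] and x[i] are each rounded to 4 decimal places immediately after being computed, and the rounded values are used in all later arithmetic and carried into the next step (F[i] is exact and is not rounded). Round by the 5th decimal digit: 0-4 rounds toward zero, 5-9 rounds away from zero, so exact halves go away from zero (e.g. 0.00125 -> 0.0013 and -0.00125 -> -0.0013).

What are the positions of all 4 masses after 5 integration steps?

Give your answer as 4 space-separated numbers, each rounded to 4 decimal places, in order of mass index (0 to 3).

Answer: 3.2557 4.9967 10.1383 13.0301

Derivation:
Step 0: x=[2.0000 7.0000 7.0000 14.0000] v=[0.0000 0.0000 0.0000 0.0000]
Step 1: x=[2.1200 6.8000 7.2800 13.9200] v=[0.6000 -1.0000 1.4000 -0.4000]
Step 2: x=[2.3424 6.4320 7.8064 13.7672] v=[1.1120 -1.8400 2.6320 -0.7640]
Step 3: x=[2.6347 5.9554 8.5163 13.5552] v=[1.4614 -2.3830 3.5493 -1.0601]
Step 4: x=[2.9544 5.4484 9.3253 13.3024] v=[1.5986 -2.5350 4.0449 -1.2640]
Step 5: x=[3.2557 4.9967 10.1383 13.0301] v=[1.5065 -2.2584 4.0649 -1.3617]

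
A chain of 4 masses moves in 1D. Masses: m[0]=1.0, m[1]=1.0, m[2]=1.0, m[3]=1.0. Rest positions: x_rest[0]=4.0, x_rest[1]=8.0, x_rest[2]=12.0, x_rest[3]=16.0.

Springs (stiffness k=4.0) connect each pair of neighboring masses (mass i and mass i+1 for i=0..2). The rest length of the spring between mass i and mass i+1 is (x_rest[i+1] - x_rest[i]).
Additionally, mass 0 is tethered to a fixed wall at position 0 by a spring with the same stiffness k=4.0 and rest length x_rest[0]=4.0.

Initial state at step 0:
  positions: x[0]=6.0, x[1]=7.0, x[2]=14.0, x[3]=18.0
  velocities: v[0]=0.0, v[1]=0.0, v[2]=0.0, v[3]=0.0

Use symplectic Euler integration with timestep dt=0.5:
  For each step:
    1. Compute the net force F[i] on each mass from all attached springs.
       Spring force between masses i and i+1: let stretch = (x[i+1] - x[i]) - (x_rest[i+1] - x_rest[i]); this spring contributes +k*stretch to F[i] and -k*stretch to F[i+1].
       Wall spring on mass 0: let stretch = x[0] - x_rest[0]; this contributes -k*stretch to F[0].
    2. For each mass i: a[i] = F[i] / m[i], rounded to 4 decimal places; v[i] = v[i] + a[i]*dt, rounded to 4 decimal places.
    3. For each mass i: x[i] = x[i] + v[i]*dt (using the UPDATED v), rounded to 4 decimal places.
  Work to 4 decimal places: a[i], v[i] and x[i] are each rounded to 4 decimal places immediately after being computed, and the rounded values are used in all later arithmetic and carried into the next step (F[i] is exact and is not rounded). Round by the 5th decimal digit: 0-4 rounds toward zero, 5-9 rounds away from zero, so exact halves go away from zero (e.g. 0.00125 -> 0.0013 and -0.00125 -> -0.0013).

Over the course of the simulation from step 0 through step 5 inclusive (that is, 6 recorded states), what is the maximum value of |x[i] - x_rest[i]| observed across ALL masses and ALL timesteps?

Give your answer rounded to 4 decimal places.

Answer: 5.0000

Derivation:
Step 0: x=[6.0000 7.0000 14.0000 18.0000] v=[0.0000 0.0000 0.0000 0.0000]
Step 1: x=[1.0000 13.0000 11.0000 18.0000] v=[-10.0000 12.0000 -6.0000 0.0000]
Step 2: x=[7.0000 5.0000 17.0000 15.0000] v=[12.0000 -16.0000 12.0000 -6.0000]
Step 3: x=[4.0000 11.0000 9.0000 18.0000] v=[-6.0000 12.0000 -16.0000 6.0000]
Step 4: x=[4.0000 8.0000 12.0000 16.0000] v=[0.0000 -6.0000 6.0000 -4.0000]
Step 5: x=[4.0000 5.0000 15.0000 14.0000] v=[0.0000 -6.0000 6.0000 -4.0000]
Max displacement = 5.0000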